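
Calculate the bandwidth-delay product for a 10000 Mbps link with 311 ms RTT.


BDP = bandwidth * RTT
= 10000 Mbps * 311 ms
= 10000 * 1e6 * 311 / 1000 bits
= 3110000000 bits
= 388750000 bytes
= 379638.6719 KB
BDP = 3110000000 bits (388750000 bytes)


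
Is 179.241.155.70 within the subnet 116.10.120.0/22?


Subnet network: 116.10.120.0
Test IP AND mask: 179.241.152.0
No, 179.241.155.70 is not in 116.10.120.0/22


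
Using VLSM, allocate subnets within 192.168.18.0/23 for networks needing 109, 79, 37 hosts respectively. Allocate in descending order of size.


109 hosts -> /25 (126 usable): 192.168.18.0/25
79 hosts -> /25 (126 usable): 192.168.18.128/25
37 hosts -> /26 (62 usable): 192.168.19.0/26
Allocation: 192.168.18.0/25 (109 hosts, 126 usable); 192.168.18.128/25 (79 hosts, 126 usable); 192.168.19.0/26 (37 hosts, 62 usable)


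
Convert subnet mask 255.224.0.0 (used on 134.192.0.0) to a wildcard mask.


Subnet mask: 255.224.0.0
Wildcard = 255.255.255.255 - subnet mask
255 - 255 = 0
255 - 224 = 31
255 - 0 = 255
255 - 0 = 255
Wildcard: 0.31.255.255


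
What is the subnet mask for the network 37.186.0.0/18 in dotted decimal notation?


/18 means 18 network bits, 14 host bits
Binary: 11111111111111111100000000000000
Mask: 255.255.192.0


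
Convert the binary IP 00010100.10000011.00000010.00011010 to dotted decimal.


00010100 = 20
10000011 = 131
00000010 = 2
00011010 = 26
IP: 20.131.2.26


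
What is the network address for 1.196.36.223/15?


IP:   00000001.11000100.00100100.11011111
Mask: 11111111.11111110.00000000.00000000
AND operation:
Net:  00000001.11000100.00000000.00000000
Network: 1.196.0.0/15


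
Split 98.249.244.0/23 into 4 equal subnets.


New prefix = 23 + 2 = 25
Each subnet has 128 addresses
  98.249.244.0/25
  98.249.244.128/25
  98.249.245.0/25
  98.249.245.128/25
Subnets: 98.249.244.0/25, 98.249.244.128/25, 98.249.245.0/25, 98.249.245.128/25


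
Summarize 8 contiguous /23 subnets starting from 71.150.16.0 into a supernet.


Original prefix: /23
Number of subnets: 8 = 2^3
New prefix = 23 - 3 = 20
Supernet: 71.150.16.0/20


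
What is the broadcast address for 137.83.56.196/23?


Network: 137.83.56.0/23
Host bits = 9
Set all host bits to 1:
Broadcast: 137.83.57.255


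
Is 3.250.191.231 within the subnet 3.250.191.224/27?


Subnet network: 3.250.191.224
Test IP AND mask: 3.250.191.224
Yes, 3.250.191.231 is in 3.250.191.224/27


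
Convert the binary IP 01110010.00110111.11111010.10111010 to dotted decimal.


01110010 = 114
00110111 = 55
11111010 = 250
10111010 = 186
IP: 114.55.250.186


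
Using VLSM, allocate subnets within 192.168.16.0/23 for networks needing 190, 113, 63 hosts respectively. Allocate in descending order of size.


190 hosts -> /24 (254 usable): 192.168.16.0/24
113 hosts -> /25 (126 usable): 192.168.17.0/25
63 hosts -> /25 (126 usable): 192.168.17.128/25
Allocation: 192.168.16.0/24 (190 hosts, 254 usable); 192.168.17.0/25 (113 hosts, 126 usable); 192.168.17.128/25 (63 hosts, 126 usable)


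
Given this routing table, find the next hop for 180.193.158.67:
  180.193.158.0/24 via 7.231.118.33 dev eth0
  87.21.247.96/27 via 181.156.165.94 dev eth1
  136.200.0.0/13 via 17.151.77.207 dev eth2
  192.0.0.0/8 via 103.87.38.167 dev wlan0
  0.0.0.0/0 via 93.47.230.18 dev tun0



Longest prefix match for 180.193.158.67:
  /24 180.193.158.0: MATCH
  /27 87.21.247.96: no
  /13 136.200.0.0: no
  /8 192.0.0.0: no
  /0 0.0.0.0: MATCH
Selected: next-hop 7.231.118.33 via eth0 (matched /24)


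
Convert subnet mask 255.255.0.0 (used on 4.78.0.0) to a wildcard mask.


Subnet mask: 255.255.0.0
Wildcard = 255.255.255.255 - subnet mask
255 - 255 = 0
255 - 255 = 0
255 - 0 = 255
255 - 0 = 255
Wildcard: 0.0.255.255


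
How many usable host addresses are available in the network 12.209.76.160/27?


Host bits = 32 - 27 = 5
Total addresses = 2^5 = 32
Usable = total - 2 (network and broadcast)
Usable hosts: 30


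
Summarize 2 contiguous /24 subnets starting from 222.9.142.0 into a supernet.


Original prefix: /24
Number of subnets: 2 = 2^1
New prefix = 24 - 1 = 23
Supernet: 222.9.142.0/23


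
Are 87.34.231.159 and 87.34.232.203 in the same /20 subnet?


Mask: 255.255.240.0
87.34.231.159 AND mask = 87.34.224.0
87.34.232.203 AND mask = 87.34.224.0
Yes, same subnet (87.34.224.0)


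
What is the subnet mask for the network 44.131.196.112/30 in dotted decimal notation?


/30 means 30 network bits, 2 host bits
Binary: 11111111111111111111111111111100
Mask: 255.255.255.252


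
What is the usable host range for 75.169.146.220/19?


Network: 75.169.128.0
Broadcast: 75.169.159.255
First usable = network + 1
Last usable = broadcast - 1
Range: 75.169.128.1 to 75.169.159.254


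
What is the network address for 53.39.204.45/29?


IP:   00110101.00100111.11001100.00101101
Mask: 11111111.11111111.11111111.11111000
AND operation:
Net:  00110101.00100111.11001100.00101000
Network: 53.39.204.40/29


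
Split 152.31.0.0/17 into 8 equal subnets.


New prefix = 17 + 3 = 20
Each subnet has 4096 addresses
  152.31.0.0/20
  152.31.16.0/20
  152.31.32.0/20
  152.31.48.0/20
  152.31.64.0/20
  152.31.80.0/20
  152.31.96.0/20
  152.31.112.0/20
Subnets: 152.31.0.0/20, 152.31.16.0/20, 152.31.32.0/20, 152.31.48.0/20, 152.31.64.0/20, 152.31.80.0/20, 152.31.96.0/20, 152.31.112.0/20


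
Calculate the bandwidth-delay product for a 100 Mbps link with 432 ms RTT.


BDP = bandwidth * RTT
= 100 Mbps * 432 ms
= 100 * 1e6 * 432 / 1000 bits
= 43200000 bits
= 5400000 bytes
= 5273.4375 KB
BDP = 43200000 bits (5400000 bytes)


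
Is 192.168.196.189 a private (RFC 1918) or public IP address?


RFC 1918 private ranges:
  10.0.0.0/8 (10.0.0.0 - 10.255.255.255)
  172.16.0.0/12 (172.16.0.0 - 172.31.255.255)
  192.168.0.0/16 (192.168.0.0 - 192.168.255.255)
Private (in 192.168.0.0/16)


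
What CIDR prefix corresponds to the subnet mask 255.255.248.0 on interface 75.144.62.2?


Binary: 11111111.11111111.11111000.00000000
Count leading 1s
Prefix: /21


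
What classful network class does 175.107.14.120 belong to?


First octet: 175
Binary: 10101111
10xxxxxx -> Class B (128-191)
Class B, default mask 255.255.0.0 (/16)


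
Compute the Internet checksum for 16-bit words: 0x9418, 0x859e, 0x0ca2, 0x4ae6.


Sum all words (with carry folding):
+ 0x9418 = 0x9418
+ 0x859e = 0x19b7
+ 0x0ca2 = 0x2659
+ 0x4ae6 = 0x713f
One's complement: ~0x713f
Checksum = 0x8ec0


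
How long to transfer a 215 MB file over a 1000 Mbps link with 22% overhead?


Effective throughput = 1000 * (1 - 22/100) = 780 Mbps
File size in Mb = 215 * 8 = 1720 Mb
Time = 1720 / 780
Time = 2.2051 seconds


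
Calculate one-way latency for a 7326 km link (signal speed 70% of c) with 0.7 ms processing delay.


Speed = 0.7 * 3e5 km/s = 210000 km/s
Propagation delay = 7326 / 210000 = 0.0349 s = 34.8857 ms
Processing delay = 0.7 ms
Total one-way latency = 35.5857 ms


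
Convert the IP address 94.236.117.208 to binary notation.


94 = 01011110
236 = 11101100
117 = 01110101
208 = 11010000
Binary: 01011110.11101100.01110101.11010000


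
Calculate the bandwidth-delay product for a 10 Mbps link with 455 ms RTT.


BDP = bandwidth * RTT
= 10 Mbps * 455 ms
= 10 * 1e6 * 455 / 1000 bits
= 4550000 bits
= 568750 bytes
= 555.4199 KB
BDP = 4550000 bits (568750 bytes)


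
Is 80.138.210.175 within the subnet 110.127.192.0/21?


Subnet network: 110.127.192.0
Test IP AND mask: 80.138.208.0
No, 80.138.210.175 is not in 110.127.192.0/21


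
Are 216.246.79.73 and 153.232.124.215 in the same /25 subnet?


Mask: 255.255.255.128
216.246.79.73 AND mask = 216.246.79.0
153.232.124.215 AND mask = 153.232.124.128
No, different subnets (216.246.79.0 vs 153.232.124.128)


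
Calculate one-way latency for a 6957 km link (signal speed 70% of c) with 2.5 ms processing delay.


Speed = 0.7 * 3e5 km/s = 210000 km/s
Propagation delay = 6957 / 210000 = 0.0331 s = 33.1286 ms
Processing delay = 2.5 ms
Total one-way latency = 35.6286 ms


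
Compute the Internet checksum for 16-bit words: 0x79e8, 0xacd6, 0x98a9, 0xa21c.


Sum all words (with carry folding):
+ 0x79e8 = 0x79e8
+ 0xacd6 = 0x26bf
+ 0x98a9 = 0xbf68
+ 0xa21c = 0x6185
One's complement: ~0x6185
Checksum = 0x9e7a


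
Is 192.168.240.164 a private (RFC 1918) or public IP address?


RFC 1918 private ranges:
  10.0.0.0/8 (10.0.0.0 - 10.255.255.255)
  172.16.0.0/12 (172.16.0.0 - 172.31.255.255)
  192.168.0.0/16 (192.168.0.0 - 192.168.255.255)
Private (in 192.168.0.0/16)


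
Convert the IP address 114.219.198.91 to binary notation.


114 = 01110010
219 = 11011011
198 = 11000110
91 = 01011011
Binary: 01110010.11011011.11000110.01011011


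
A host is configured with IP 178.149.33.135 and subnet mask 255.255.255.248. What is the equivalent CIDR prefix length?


Binary: 11111111.11111111.11111111.11111000
Count leading 1s
Prefix: /29


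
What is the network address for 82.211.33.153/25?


IP:   01010010.11010011.00100001.10011001
Mask: 11111111.11111111.11111111.10000000
AND operation:
Net:  01010010.11010011.00100001.10000000
Network: 82.211.33.128/25


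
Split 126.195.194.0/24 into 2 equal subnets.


New prefix = 24 + 1 = 25
Each subnet has 128 addresses
  126.195.194.0/25
  126.195.194.128/25
Subnets: 126.195.194.0/25, 126.195.194.128/25


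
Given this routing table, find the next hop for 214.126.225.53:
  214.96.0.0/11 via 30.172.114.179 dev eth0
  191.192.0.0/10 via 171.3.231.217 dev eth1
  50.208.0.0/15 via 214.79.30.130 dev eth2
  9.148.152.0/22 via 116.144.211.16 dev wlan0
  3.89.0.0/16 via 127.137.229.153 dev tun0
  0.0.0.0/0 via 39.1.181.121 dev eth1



Longest prefix match for 214.126.225.53:
  /11 214.96.0.0: MATCH
  /10 191.192.0.0: no
  /15 50.208.0.0: no
  /22 9.148.152.0: no
  /16 3.89.0.0: no
  /0 0.0.0.0: MATCH
Selected: next-hop 30.172.114.179 via eth0 (matched /11)


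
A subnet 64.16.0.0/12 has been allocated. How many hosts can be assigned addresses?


Host bits = 32 - 12 = 20
Total addresses = 2^20 = 1048576
Usable = total - 2 (network and broadcast)
Usable hosts: 1048574


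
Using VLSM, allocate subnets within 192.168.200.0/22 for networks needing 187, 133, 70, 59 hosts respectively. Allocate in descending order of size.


187 hosts -> /24 (254 usable): 192.168.200.0/24
133 hosts -> /24 (254 usable): 192.168.201.0/24
70 hosts -> /25 (126 usable): 192.168.202.0/25
59 hosts -> /26 (62 usable): 192.168.202.128/26
Allocation: 192.168.200.0/24 (187 hosts, 254 usable); 192.168.201.0/24 (133 hosts, 254 usable); 192.168.202.0/25 (70 hosts, 126 usable); 192.168.202.128/26 (59 hosts, 62 usable)


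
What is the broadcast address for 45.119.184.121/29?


Network: 45.119.184.120/29
Host bits = 3
Set all host bits to 1:
Broadcast: 45.119.184.127


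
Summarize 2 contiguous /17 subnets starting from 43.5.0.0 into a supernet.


Original prefix: /17
Number of subnets: 2 = 2^1
New prefix = 17 - 1 = 16
Supernet: 43.5.0.0/16


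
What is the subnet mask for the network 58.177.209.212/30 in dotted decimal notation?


/30 means 30 network bits, 2 host bits
Binary: 11111111111111111111111111111100
Mask: 255.255.255.252


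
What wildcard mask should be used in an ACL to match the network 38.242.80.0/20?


Subnet mask: 255.255.240.0
Wildcard = 255.255.255.255 - subnet mask
255 - 255 = 0
255 - 255 = 0
255 - 240 = 15
255 - 0 = 255
Wildcard: 0.0.15.255


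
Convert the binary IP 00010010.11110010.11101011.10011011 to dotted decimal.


00010010 = 18
11110010 = 242
11101011 = 235
10011011 = 155
IP: 18.242.235.155


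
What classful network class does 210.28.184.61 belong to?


First octet: 210
Binary: 11010010
110xxxxx -> Class C (192-223)
Class C, default mask 255.255.255.0 (/24)


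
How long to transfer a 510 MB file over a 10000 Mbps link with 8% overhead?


Effective throughput = 10000 * (1 - 8/100) = 9200 Mbps
File size in Mb = 510 * 8 = 4080 Mb
Time = 4080 / 9200
Time = 0.4435 seconds


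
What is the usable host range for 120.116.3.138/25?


Network: 120.116.3.128
Broadcast: 120.116.3.255
First usable = network + 1
Last usable = broadcast - 1
Range: 120.116.3.129 to 120.116.3.254


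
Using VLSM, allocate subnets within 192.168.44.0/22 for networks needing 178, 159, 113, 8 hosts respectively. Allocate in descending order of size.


178 hosts -> /24 (254 usable): 192.168.44.0/24
159 hosts -> /24 (254 usable): 192.168.45.0/24
113 hosts -> /25 (126 usable): 192.168.46.0/25
8 hosts -> /28 (14 usable): 192.168.46.128/28
Allocation: 192.168.44.0/24 (178 hosts, 254 usable); 192.168.45.0/24 (159 hosts, 254 usable); 192.168.46.0/25 (113 hosts, 126 usable); 192.168.46.128/28 (8 hosts, 14 usable)


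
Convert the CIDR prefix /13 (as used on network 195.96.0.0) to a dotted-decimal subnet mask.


/13 means 13 network bits, 19 host bits
Binary: 11111111111110000000000000000000
Mask: 255.248.0.0


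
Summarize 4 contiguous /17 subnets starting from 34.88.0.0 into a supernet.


Original prefix: /17
Number of subnets: 4 = 2^2
New prefix = 17 - 2 = 15
Supernet: 34.88.0.0/15


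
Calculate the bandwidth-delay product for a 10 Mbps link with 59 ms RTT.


BDP = bandwidth * RTT
= 10 Mbps * 59 ms
= 10 * 1e6 * 59 / 1000 bits
= 590000 bits
= 73750 bytes
= 72.0215 KB
BDP = 590000 bits (73750 bytes)


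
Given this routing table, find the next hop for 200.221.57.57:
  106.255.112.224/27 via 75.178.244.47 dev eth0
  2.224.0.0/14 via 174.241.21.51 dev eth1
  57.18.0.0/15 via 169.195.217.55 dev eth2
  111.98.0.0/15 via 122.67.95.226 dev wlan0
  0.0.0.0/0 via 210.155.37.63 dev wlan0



Longest prefix match for 200.221.57.57:
  /27 106.255.112.224: no
  /14 2.224.0.0: no
  /15 57.18.0.0: no
  /15 111.98.0.0: no
  /0 0.0.0.0: MATCH
Selected: next-hop 210.155.37.63 via wlan0 (matched /0)


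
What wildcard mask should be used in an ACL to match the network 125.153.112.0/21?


Subnet mask: 255.255.248.0
Wildcard = 255.255.255.255 - subnet mask
255 - 255 = 0
255 - 255 = 0
255 - 248 = 7
255 - 0 = 255
Wildcard: 0.0.7.255


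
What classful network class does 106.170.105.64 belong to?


First octet: 106
Binary: 01101010
0xxxxxxx -> Class A (1-126)
Class A, default mask 255.0.0.0 (/8)


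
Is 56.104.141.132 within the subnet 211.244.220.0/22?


Subnet network: 211.244.220.0
Test IP AND mask: 56.104.140.0
No, 56.104.141.132 is not in 211.244.220.0/22


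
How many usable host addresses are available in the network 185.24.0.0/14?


Host bits = 32 - 14 = 18
Total addresses = 2^18 = 262144
Usable = total - 2 (network and broadcast)
Usable hosts: 262142


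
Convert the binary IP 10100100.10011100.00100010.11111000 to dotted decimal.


10100100 = 164
10011100 = 156
00100010 = 34
11111000 = 248
IP: 164.156.34.248


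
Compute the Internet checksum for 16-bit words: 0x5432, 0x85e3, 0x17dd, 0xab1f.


Sum all words (with carry folding):
+ 0x5432 = 0x5432
+ 0x85e3 = 0xda15
+ 0x17dd = 0xf1f2
+ 0xab1f = 0x9d12
One's complement: ~0x9d12
Checksum = 0x62ed


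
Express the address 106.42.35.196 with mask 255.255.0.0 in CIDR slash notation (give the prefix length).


Binary: 11111111.11111111.00000000.00000000
Count leading 1s
Prefix: /16


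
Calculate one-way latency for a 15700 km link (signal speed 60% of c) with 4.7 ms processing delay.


Speed = 0.6 * 3e5 km/s = 180000 km/s
Propagation delay = 15700 / 180000 = 0.0872 s = 87.2222 ms
Processing delay = 4.7 ms
Total one-way latency = 91.9222 ms


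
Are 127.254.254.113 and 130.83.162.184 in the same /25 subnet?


Mask: 255.255.255.128
127.254.254.113 AND mask = 127.254.254.0
130.83.162.184 AND mask = 130.83.162.128
No, different subnets (127.254.254.0 vs 130.83.162.128)


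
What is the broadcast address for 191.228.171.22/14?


Network: 191.228.0.0/14
Host bits = 18
Set all host bits to 1:
Broadcast: 191.231.255.255


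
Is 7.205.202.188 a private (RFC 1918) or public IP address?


RFC 1918 private ranges:
  10.0.0.0/8 (10.0.0.0 - 10.255.255.255)
  172.16.0.0/12 (172.16.0.0 - 172.31.255.255)
  192.168.0.0/16 (192.168.0.0 - 192.168.255.255)
Public (not in any RFC 1918 range)


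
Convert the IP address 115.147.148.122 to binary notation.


115 = 01110011
147 = 10010011
148 = 10010100
122 = 01111010
Binary: 01110011.10010011.10010100.01111010


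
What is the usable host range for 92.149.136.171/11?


Network: 92.128.0.0
Broadcast: 92.159.255.255
First usable = network + 1
Last usable = broadcast - 1
Range: 92.128.0.1 to 92.159.255.254


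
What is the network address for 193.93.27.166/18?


IP:   11000001.01011101.00011011.10100110
Mask: 11111111.11111111.11000000.00000000
AND operation:
Net:  11000001.01011101.00000000.00000000
Network: 193.93.0.0/18


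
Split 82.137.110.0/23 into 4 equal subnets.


New prefix = 23 + 2 = 25
Each subnet has 128 addresses
  82.137.110.0/25
  82.137.110.128/25
  82.137.111.0/25
  82.137.111.128/25
Subnets: 82.137.110.0/25, 82.137.110.128/25, 82.137.111.0/25, 82.137.111.128/25


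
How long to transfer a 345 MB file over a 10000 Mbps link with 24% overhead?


Effective throughput = 10000 * (1 - 24/100) = 7600 Mbps
File size in Mb = 345 * 8 = 2760 Mb
Time = 2760 / 7600
Time = 0.3632 seconds


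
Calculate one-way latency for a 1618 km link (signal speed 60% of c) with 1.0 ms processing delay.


Speed = 0.6 * 3e5 km/s = 180000 km/s
Propagation delay = 1618 / 180000 = 0.009 s = 8.9889 ms
Processing delay = 1.0 ms
Total one-way latency = 9.9889 ms


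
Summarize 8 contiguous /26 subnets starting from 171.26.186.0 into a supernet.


Original prefix: /26
Number of subnets: 8 = 2^3
New prefix = 26 - 3 = 23
Supernet: 171.26.186.0/23


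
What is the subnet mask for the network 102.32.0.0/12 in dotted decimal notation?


/12 means 12 network bits, 20 host bits
Binary: 11111111111100000000000000000000
Mask: 255.240.0.0


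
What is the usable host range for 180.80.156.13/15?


Network: 180.80.0.0
Broadcast: 180.81.255.255
First usable = network + 1
Last usable = broadcast - 1
Range: 180.80.0.1 to 180.81.255.254


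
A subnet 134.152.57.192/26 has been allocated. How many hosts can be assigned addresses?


Host bits = 32 - 26 = 6
Total addresses = 2^6 = 64
Usable = total - 2 (network and broadcast)
Usable hosts: 62


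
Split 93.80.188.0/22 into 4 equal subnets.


New prefix = 22 + 2 = 24
Each subnet has 256 addresses
  93.80.188.0/24
  93.80.189.0/24
  93.80.190.0/24
  93.80.191.0/24
Subnets: 93.80.188.0/24, 93.80.189.0/24, 93.80.190.0/24, 93.80.191.0/24


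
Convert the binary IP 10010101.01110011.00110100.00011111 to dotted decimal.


10010101 = 149
01110011 = 115
00110100 = 52
00011111 = 31
IP: 149.115.52.31


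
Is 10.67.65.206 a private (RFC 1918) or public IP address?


RFC 1918 private ranges:
  10.0.0.0/8 (10.0.0.0 - 10.255.255.255)
  172.16.0.0/12 (172.16.0.0 - 172.31.255.255)
  192.168.0.0/16 (192.168.0.0 - 192.168.255.255)
Private (in 10.0.0.0/8)


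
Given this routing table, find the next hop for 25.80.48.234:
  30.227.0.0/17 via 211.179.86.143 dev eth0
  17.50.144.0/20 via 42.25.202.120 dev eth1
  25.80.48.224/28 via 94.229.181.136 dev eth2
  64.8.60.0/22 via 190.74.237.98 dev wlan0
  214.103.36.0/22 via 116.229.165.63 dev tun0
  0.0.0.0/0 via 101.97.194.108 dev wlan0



Longest prefix match for 25.80.48.234:
  /17 30.227.0.0: no
  /20 17.50.144.0: no
  /28 25.80.48.224: MATCH
  /22 64.8.60.0: no
  /22 214.103.36.0: no
  /0 0.0.0.0: MATCH
Selected: next-hop 94.229.181.136 via eth2 (matched /28)


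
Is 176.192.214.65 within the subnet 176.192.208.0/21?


Subnet network: 176.192.208.0
Test IP AND mask: 176.192.208.0
Yes, 176.192.214.65 is in 176.192.208.0/21


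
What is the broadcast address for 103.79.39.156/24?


Network: 103.79.39.0/24
Host bits = 8
Set all host bits to 1:
Broadcast: 103.79.39.255


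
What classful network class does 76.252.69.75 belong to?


First octet: 76
Binary: 01001100
0xxxxxxx -> Class A (1-126)
Class A, default mask 255.0.0.0 (/8)


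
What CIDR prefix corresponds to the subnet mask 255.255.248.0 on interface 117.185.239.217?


Binary: 11111111.11111111.11111000.00000000
Count leading 1s
Prefix: /21


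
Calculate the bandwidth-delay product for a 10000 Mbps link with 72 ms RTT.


BDP = bandwidth * RTT
= 10000 Mbps * 72 ms
= 10000 * 1e6 * 72 / 1000 bits
= 720000000 bits
= 90000000 bytes
= 87890.625 KB
BDP = 720000000 bits (90000000 bytes)


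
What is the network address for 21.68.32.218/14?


IP:   00010101.01000100.00100000.11011010
Mask: 11111111.11111100.00000000.00000000
AND operation:
Net:  00010101.01000100.00000000.00000000
Network: 21.68.0.0/14


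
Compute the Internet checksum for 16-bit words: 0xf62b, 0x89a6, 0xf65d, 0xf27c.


Sum all words (with carry folding):
+ 0xf62b = 0xf62b
+ 0x89a6 = 0x7fd2
+ 0xf65d = 0x7630
+ 0xf27c = 0x68ad
One's complement: ~0x68ad
Checksum = 0x9752


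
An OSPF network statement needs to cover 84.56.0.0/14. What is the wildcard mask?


Subnet mask: 255.252.0.0
Wildcard = 255.255.255.255 - subnet mask
255 - 255 = 0
255 - 252 = 3
255 - 0 = 255
255 - 0 = 255
Wildcard: 0.3.255.255


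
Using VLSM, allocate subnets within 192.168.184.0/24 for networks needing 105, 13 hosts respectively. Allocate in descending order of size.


105 hosts -> /25 (126 usable): 192.168.184.0/25
13 hosts -> /28 (14 usable): 192.168.184.128/28
Allocation: 192.168.184.0/25 (105 hosts, 126 usable); 192.168.184.128/28 (13 hosts, 14 usable)


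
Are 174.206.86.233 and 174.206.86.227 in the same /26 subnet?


Mask: 255.255.255.192
174.206.86.233 AND mask = 174.206.86.192
174.206.86.227 AND mask = 174.206.86.192
Yes, same subnet (174.206.86.192)


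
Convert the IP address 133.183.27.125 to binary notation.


133 = 10000101
183 = 10110111
27 = 00011011
125 = 01111101
Binary: 10000101.10110111.00011011.01111101


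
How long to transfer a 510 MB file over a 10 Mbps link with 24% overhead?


Effective throughput = 10 * (1 - 24/100) = 7.6 Mbps
File size in Mb = 510 * 8 = 4080 Mb
Time = 4080 / 7.6
Time = 536.8421 seconds


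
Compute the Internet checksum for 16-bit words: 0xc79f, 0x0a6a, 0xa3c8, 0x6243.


Sum all words (with carry folding):
+ 0xc79f = 0xc79f
+ 0x0a6a = 0xd209
+ 0xa3c8 = 0x75d2
+ 0x6243 = 0xd815
One's complement: ~0xd815
Checksum = 0x27ea


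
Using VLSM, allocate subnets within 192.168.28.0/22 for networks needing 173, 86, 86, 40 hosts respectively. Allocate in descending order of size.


173 hosts -> /24 (254 usable): 192.168.28.0/24
86 hosts -> /25 (126 usable): 192.168.29.0/25
86 hosts -> /25 (126 usable): 192.168.29.128/25
40 hosts -> /26 (62 usable): 192.168.30.0/26
Allocation: 192.168.28.0/24 (173 hosts, 254 usable); 192.168.29.0/25 (86 hosts, 126 usable); 192.168.29.128/25 (86 hosts, 126 usable); 192.168.30.0/26 (40 hosts, 62 usable)


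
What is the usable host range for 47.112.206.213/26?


Network: 47.112.206.192
Broadcast: 47.112.206.255
First usable = network + 1
Last usable = broadcast - 1
Range: 47.112.206.193 to 47.112.206.254


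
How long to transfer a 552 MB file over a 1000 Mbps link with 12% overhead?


Effective throughput = 1000 * (1 - 12/100) = 880 Mbps
File size in Mb = 552 * 8 = 4416 Mb
Time = 4416 / 880
Time = 5.0182 seconds


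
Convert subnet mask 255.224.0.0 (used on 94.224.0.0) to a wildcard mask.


Subnet mask: 255.224.0.0
Wildcard = 255.255.255.255 - subnet mask
255 - 255 = 0
255 - 224 = 31
255 - 0 = 255
255 - 0 = 255
Wildcard: 0.31.255.255


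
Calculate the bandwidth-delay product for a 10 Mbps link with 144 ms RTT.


BDP = bandwidth * RTT
= 10 Mbps * 144 ms
= 10 * 1e6 * 144 / 1000 bits
= 1440000 bits
= 180000 bytes
= 175.7812 KB
BDP = 1440000 bits (180000 bytes)


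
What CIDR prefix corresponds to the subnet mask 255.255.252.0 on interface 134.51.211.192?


Binary: 11111111.11111111.11111100.00000000
Count leading 1s
Prefix: /22


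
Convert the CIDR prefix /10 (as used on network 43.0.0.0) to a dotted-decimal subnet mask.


/10 means 10 network bits, 22 host bits
Binary: 11111111110000000000000000000000
Mask: 255.192.0.0


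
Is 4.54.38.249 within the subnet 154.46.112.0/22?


Subnet network: 154.46.112.0
Test IP AND mask: 4.54.36.0
No, 4.54.38.249 is not in 154.46.112.0/22


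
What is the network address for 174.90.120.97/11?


IP:   10101110.01011010.01111000.01100001
Mask: 11111111.11100000.00000000.00000000
AND operation:
Net:  10101110.01000000.00000000.00000000
Network: 174.64.0.0/11


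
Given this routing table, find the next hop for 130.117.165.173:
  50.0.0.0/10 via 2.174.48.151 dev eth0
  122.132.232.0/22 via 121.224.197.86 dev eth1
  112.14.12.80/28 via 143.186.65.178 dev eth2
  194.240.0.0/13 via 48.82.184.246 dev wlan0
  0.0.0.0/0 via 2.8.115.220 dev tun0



Longest prefix match for 130.117.165.173:
  /10 50.0.0.0: no
  /22 122.132.232.0: no
  /28 112.14.12.80: no
  /13 194.240.0.0: no
  /0 0.0.0.0: MATCH
Selected: next-hop 2.8.115.220 via tun0 (matched /0)


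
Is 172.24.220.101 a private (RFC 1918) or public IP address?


RFC 1918 private ranges:
  10.0.0.0/8 (10.0.0.0 - 10.255.255.255)
  172.16.0.0/12 (172.16.0.0 - 172.31.255.255)
  192.168.0.0/16 (192.168.0.0 - 192.168.255.255)
Private (in 172.16.0.0/12)


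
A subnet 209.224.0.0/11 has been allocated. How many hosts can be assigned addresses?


Host bits = 32 - 11 = 21
Total addresses = 2^21 = 2097152
Usable = total - 2 (network and broadcast)
Usable hosts: 2097150


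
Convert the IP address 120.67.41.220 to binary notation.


120 = 01111000
67 = 01000011
41 = 00101001
220 = 11011100
Binary: 01111000.01000011.00101001.11011100


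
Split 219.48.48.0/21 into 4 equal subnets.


New prefix = 21 + 2 = 23
Each subnet has 512 addresses
  219.48.48.0/23
  219.48.50.0/23
  219.48.52.0/23
  219.48.54.0/23
Subnets: 219.48.48.0/23, 219.48.50.0/23, 219.48.52.0/23, 219.48.54.0/23


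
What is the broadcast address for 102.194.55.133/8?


Network: 102.0.0.0/8
Host bits = 24
Set all host bits to 1:
Broadcast: 102.255.255.255


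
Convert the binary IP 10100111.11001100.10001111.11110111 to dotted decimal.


10100111 = 167
11001100 = 204
10001111 = 143
11110111 = 247
IP: 167.204.143.247


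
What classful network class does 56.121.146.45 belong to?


First octet: 56
Binary: 00111000
0xxxxxxx -> Class A (1-126)
Class A, default mask 255.0.0.0 (/8)


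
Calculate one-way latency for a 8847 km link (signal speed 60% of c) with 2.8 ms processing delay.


Speed = 0.6 * 3e5 km/s = 180000 km/s
Propagation delay = 8847 / 180000 = 0.0491 s = 49.15 ms
Processing delay = 2.8 ms
Total one-way latency = 51.95 ms


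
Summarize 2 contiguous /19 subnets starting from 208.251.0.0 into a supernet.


Original prefix: /19
Number of subnets: 2 = 2^1
New prefix = 19 - 1 = 18
Supernet: 208.251.0.0/18


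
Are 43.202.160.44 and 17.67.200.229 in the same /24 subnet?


Mask: 255.255.255.0
43.202.160.44 AND mask = 43.202.160.0
17.67.200.229 AND mask = 17.67.200.0
No, different subnets (43.202.160.0 vs 17.67.200.0)


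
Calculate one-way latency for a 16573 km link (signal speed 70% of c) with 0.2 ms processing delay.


Speed = 0.7 * 3e5 km/s = 210000 km/s
Propagation delay = 16573 / 210000 = 0.0789 s = 78.919 ms
Processing delay = 0.2 ms
Total one-way latency = 79.119 ms


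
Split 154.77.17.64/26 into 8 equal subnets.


New prefix = 26 + 3 = 29
Each subnet has 8 addresses
  154.77.17.64/29
  154.77.17.72/29
  154.77.17.80/29
  154.77.17.88/29
  154.77.17.96/29
  154.77.17.104/29
  154.77.17.112/29
  154.77.17.120/29
Subnets: 154.77.17.64/29, 154.77.17.72/29, 154.77.17.80/29, 154.77.17.88/29, 154.77.17.96/29, 154.77.17.104/29, 154.77.17.112/29, 154.77.17.120/29


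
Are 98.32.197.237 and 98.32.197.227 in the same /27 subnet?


Mask: 255.255.255.224
98.32.197.237 AND mask = 98.32.197.224
98.32.197.227 AND mask = 98.32.197.224
Yes, same subnet (98.32.197.224)


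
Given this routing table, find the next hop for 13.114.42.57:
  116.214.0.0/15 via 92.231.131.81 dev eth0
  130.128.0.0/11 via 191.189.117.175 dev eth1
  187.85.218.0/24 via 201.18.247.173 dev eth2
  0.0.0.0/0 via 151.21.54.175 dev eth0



Longest prefix match for 13.114.42.57:
  /15 116.214.0.0: no
  /11 130.128.0.0: no
  /24 187.85.218.0: no
  /0 0.0.0.0: MATCH
Selected: next-hop 151.21.54.175 via eth0 (matched /0)


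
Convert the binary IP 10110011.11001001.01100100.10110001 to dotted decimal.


10110011 = 179
11001001 = 201
01100100 = 100
10110001 = 177
IP: 179.201.100.177


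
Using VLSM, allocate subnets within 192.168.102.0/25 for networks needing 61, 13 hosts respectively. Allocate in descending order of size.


61 hosts -> /26 (62 usable): 192.168.102.0/26
13 hosts -> /28 (14 usable): 192.168.102.64/28
Allocation: 192.168.102.0/26 (61 hosts, 62 usable); 192.168.102.64/28 (13 hosts, 14 usable)


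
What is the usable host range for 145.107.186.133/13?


Network: 145.104.0.0
Broadcast: 145.111.255.255
First usable = network + 1
Last usable = broadcast - 1
Range: 145.104.0.1 to 145.111.255.254


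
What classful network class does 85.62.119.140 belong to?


First octet: 85
Binary: 01010101
0xxxxxxx -> Class A (1-126)
Class A, default mask 255.0.0.0 (/8)


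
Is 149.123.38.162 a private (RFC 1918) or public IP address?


RFC 1918 private ranges:
  10.0.0.0/8 (10.0.0.0 - 10.255.255.255)
  172.16.0.0/12 (172.16.0.0 - 172.31.255.255)
  192.168.0.0/16 (192.168.0.0 - 192.168.255.255)
Public (not in any RFC 1918 range)


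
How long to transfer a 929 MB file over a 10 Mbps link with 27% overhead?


Effective throughput = 10 * (1 - 27/100) = 7.3 Mbps
File size in Mb = 929 * 8 = 7432 Mb
Time = 7432 / 7.3
Time = 1018.0822 seconds


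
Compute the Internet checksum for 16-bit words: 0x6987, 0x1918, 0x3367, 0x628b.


Sum all words (with carry folding):
+ 0x6987 = 0x6987
+ 0x1918 = 0x829f
+ 0x3367 = 0xb606
+ 0x628b = 0x1892
One's complement: ~0x1892
Checksum = 0xe76d


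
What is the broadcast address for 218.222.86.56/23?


Network: 218.222.86.0/23
Host bits = 9
Set all host bits to 1:
Broadcast: 218.222.87.255


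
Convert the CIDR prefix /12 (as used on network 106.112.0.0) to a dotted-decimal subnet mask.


/12 means 12 network bits, 20 host bits
Binary: 11111111111100000000000000000000
Mask: 255.240.0.0


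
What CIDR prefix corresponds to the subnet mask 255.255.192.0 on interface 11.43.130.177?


Binary: 11111111.11111111.11000000.00000000
Count leading 1s
Prefix: /18


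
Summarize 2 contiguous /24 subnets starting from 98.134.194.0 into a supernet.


Original prefix: /24
Number of subnets: 2 = 2^1
New prefix = 24 - 1 = 23
Supernet: 98.134.194.0/23


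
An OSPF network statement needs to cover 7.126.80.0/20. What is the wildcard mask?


Subnet mask: 255.255.240.0
Wildcard = 255.255.255.255 - subnet mask
255 - 255 = 0
255 - 255 = 0
255 - 240 = 15
255 - 0 = 255
Wildcard: 0.0.15.255


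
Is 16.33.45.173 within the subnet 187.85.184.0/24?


Subnet network: 187.85.184.0
Test IP AND mask: 16.33.45.0
No, 16.33.45.173 is not in 187.85.184.0/24


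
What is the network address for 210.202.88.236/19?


IP:   11010010.11001010.01011000.11101100
Mask: 11111111.11111111.11100000.00000000
AND operation:
Net:  11010010.11001010.01000000.00000000
Network: 210.202.64.0/19


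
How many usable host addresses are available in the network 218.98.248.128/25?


Host bits = 32 - 25 = 7
Total addresses = 2^7 = 128
Usable = total - 2 (network and broadcast)
Usable hosts: 126


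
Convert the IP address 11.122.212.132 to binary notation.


11 = 00001011
122 = 01111010
212 = 11010100
132 = 10000100
Binary: 00001011.01111010.11010100.10000100


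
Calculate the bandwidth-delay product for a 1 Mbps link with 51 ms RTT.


BDP = bandwidth * RTT
= 1 Mbps * 51 ms
= 1 * 1e6 * 51 / 1000 bits
= 51000 bits
= 6375 bytes
= 6.2256 KB
BDP = 51000 bits (6375 bytes)


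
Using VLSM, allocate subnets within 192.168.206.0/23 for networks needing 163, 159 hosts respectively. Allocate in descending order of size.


163 hosts -> /24 (254 usable): 192.168.206.0/24
159 hosts -> /24 (254 usable): 192.168.207.0/24
Allocation: 192.168.206.0/24 (163 hosts, 254 usable); 192.168.207.0/24 (159 hosts, 254 usable)


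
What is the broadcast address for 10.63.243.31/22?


Network: 10.63.240.0/22
Host bits = 10
Set all host bits to 1:
Broadcast: 10.63.243.255


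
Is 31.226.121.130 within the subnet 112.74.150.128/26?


Subnet network: 112.74.150.128
Test IP AND mask: 31.226.121.128
No, 31.226.121.130 is not in 112.74.150.128/26


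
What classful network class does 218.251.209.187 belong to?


First octet: 218
Binary: 11011010
110xxxxx -> Class C (192-223)
Class C, default mask 255.255.255.0 (/24)


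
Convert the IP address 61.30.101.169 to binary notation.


61 = 00111101
30 = 00011110
101 = 01100101
169 = 10101001
Binary: 00111101.00011110.01100101.10101001


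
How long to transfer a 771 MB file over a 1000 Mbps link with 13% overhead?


Effective throughput = 1000 * (1 - 13/100) = 870 Mbps
File size in Mb = 771 * 8 = 6168 Mb
Time = 6168 / 870
Time = 7.0897 seconds


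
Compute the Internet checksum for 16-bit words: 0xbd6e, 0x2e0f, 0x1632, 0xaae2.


Sum all words (with carry folding):
+ 0xbd6e = 0xbd6e
+ 0x2e0f = 0xeb7d
+ 0x1632 = 0x01b0
+ 0xaae2 = 0xac92
One's complement: ~0xac92
Checksum = 0x536d


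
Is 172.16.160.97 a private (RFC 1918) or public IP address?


RFC 1918 private ranges:
  10.0.0.0/8 (10.0.0.0 - 10.255.255.255)
  172.16.0.0/12 (172.16.0.0 - 172.31.255.255)
  192.168.0.0/16 (192.168.0.0 - 192.168.255.255)
Private (in 172.16.0.0/12)


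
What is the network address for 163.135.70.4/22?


IP:   10100011.10000111.01000110.00000100
Mask: 11111111.11111111.11111100.00000000
AND operation:
Net:  10100011.10000111.01000100.00000000
Network: 163.135.68.0/22


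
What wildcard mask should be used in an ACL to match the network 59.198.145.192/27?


Subnet mask: 255.255.255.224
Wildcard = 255.255.255.255 - subnet mask
255 - 255 = 0
255 - 255 = 0
255 - 255 = 0
255 - 224 = 31
Wildcard: 0.0.0.31


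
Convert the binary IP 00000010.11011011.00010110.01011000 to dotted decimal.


00000010 = 2
11011011 = 219
00010110 = 22
01011000 = 88
IP: 2.219.22.88


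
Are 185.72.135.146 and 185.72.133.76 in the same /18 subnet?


Mask: 255.255.192.0
185.72.135.146 AND mask = 185.72.128.0
185.72.133.76 AND mask = 185.72.128.0
Yes, same subnet (185.72.128.0)


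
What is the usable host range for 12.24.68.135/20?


Network: 12.24.64.0
Broadcast: 12.24.79.255
First usable = network + 1
Last usable = broadcast - 1
Range: 12.24.64.1 to 12.24.79.254


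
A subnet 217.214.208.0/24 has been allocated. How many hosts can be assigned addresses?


Host bits = 32 - 24 = 8
Total addresses = 2^8 = 256
Usable = total - 2 (network and broadcast)
Usable hosts: 254


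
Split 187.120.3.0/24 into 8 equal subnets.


New prefix = 24 + 3 = 27
Each subnet has 32 addresses
  187.120.3.0/27
  187.120.3.32/27
  187.120.3.64/27
  187.120.3.96/27
  187.120.3.128/27
  187.120.3.160/27
  187.120.3.192/27
  187.120.3.224/27
Subnets: 187.120.3.0/27, 187.120.3.32/27, 187.120.3.64/27, 187.120.3.96/27, 187.120.3.128/27, 187.120.3.160/27, 187.120.3.192/27, 187.120.3.224/27


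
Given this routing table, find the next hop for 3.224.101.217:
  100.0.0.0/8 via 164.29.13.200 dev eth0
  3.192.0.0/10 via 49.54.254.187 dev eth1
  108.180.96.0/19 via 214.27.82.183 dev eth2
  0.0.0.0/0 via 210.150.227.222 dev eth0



Longest prefix match for 3.224.101.217:
  /8 100.0.0.0: no
  /10 3.192.0.0: MATCH
  /19 108.180.96.0: no
  /0 0.0.0.0: MATCH
Selected: next-hop 49.54.254.187 via eth1 (matched /10)


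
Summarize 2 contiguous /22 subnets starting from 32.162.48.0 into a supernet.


Original prefix: /22
Number of subnets: 2 = 2^1
New prefix = 22 - 1 = 21
Supernet: 32.162.48.0/21


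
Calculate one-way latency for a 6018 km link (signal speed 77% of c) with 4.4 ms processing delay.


Speed = 0.77 * 3e5 km/s = 231000 km/s
Propagation delay = 6018 / 231000 = 0.0261 s = 26.0519 ms
Processing delay = 4.4 ms
Total one-way latency = 30.4519 ms


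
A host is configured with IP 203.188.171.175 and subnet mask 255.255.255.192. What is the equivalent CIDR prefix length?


Binary: 11111111.11111111.11111111.11000000
Count leading 1s
Prefix: /26


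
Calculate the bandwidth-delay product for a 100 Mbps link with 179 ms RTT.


BDP = bandwidth * RTT
= 100 Mbps * 179 ms
= 100 * 1e6 * 179 / 1000 bits
= 17900000 bits
= 2237500 bytes
= 2185.0586 KB
BDP = 17900000 bits (2237500 bytes)


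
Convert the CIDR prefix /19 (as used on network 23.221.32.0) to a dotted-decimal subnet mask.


/19 means 19 network bits, 13 host bits
Binary: 11111111111111111110000000000000
Mask: 255.255.224.0


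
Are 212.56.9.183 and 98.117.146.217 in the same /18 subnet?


Mask: 255.255.192.0
212.56.9.183 AND mask = 212.56.0.0
98.117.146.217 AND mask = 98.117.128.0
No, different subnets (212.56.0.0 vs 98.117.128.0)


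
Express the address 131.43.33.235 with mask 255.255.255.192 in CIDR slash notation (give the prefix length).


Binary: 11111111.11111111.11111111.11000000
Count leading 1s
Prefix: /26


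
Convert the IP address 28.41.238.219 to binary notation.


28 = 00011100
41 = 00101001
238 = 11101110
219 = 11011011
Binary: 00011100.00101001.11101110.11011011


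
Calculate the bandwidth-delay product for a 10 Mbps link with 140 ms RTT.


BDP = bandwidth * RTT
= 10 Mbps * 140 ms
= 10 * 1e6 * 140 / 1000 bits
= 1400000 bits
= 175000 bytes
= 170.8984 KB
BDP = 1400000 bits (175000 bytes)


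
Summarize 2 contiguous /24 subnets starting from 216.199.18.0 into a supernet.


Original prefix: /24
Number of subnets: 2 = 2^1
New prefix = 24 - 1 = 23
Supernet: 216.199.18.0/23


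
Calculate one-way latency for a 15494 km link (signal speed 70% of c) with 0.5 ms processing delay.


Speed = 0.7 * 3e5 km/s = 210000 km/s
Propagation delay = 15494 / 210000 = 0.0738 s = 73.781 ms
Processing delay = 0.5 ms
Total one-way latency = 74.281 ms


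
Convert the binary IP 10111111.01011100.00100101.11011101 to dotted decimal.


10111111 = 191
01011100 = 92
00100101 = 37
11011101 = 221
IP: 191.92.37.221


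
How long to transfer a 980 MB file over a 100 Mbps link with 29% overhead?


Effective throughput = 100 * (1 - 29/100) = 71 Mbps
File size in Mb = 980 * 8 = 7840 Mb
Time = 7840 / 71
Time = 110.4225 seconds


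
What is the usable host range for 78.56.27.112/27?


Network: 78.56.27.96
Broadcast: 78.56.27.127
First usable = network + 1
Last usable = broadcast - 1
Range: 78.56.27.97 to 78.56.27.126


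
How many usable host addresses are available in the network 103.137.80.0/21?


Host bits = 32 - 21 = 11
Total addresses = 2^11 = 2048
Usable = total - 2 (network and broadcast)
Usable hosts: 2046


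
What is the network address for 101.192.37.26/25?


IP:   01100101.11000000.00100101.00011010
Mask: 11111111.11111111.11111111.10000000
AND operation:
Net:  01100101.11000000.00100101.00000000
Network: 101.192.37.0/25


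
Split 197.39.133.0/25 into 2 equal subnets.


New prefix = 25 + 1 = 26
Each subnet has 64 addresses
  197.39.133.0/26
  197.39.133.64/26
Subnets: 197.39.133.0/26, 197.39.133.64/26


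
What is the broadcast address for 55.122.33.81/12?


Network: 55.112.0.0/12
Host bits = 20
Set all host bits to 1:
Broadcast: 55.127.255.255


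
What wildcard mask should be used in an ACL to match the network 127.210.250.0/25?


Subnet mask: 255.255.255.128
Wildcard = 255.255.255.255 - subnet mask
255 - 255 = 0
255 - 255 = 0
255 - 255 = 0
255 - 128 = 127
Wildcard: 0.0.0.127
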